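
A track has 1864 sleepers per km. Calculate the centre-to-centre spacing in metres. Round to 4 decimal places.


Spacing = 1000 m / number of sleepers
Spacing = 1000 / 1864
Spacing = 0.5365 m

0.5365


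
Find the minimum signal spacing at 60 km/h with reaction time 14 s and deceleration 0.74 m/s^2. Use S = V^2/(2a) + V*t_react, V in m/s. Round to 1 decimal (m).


V = 60 / 3.6 = 16.6667 m/s
Braking distance = 16.6667^2 / (2*0.74) = 187.6877 m
Sighting distance = 16.6667 * 14 = 233.3333 m
S = 187.6877 + 233.3333 = 421.0 m

421.0


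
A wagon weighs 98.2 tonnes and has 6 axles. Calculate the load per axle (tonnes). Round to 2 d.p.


Load per axle = total weight / number of axles
Load = 98.2 / 6
Load = 16.37 tonnes

16.37


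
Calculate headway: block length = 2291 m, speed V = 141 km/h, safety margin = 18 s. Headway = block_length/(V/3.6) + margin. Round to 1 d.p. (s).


V = 141 / 3.6 = 39.1667 m/s
Block traversal time = 2291 / 39.1667 = 58.4936 s
Headway = 58.4936 + 18
Headway = 76.5 s

76.5


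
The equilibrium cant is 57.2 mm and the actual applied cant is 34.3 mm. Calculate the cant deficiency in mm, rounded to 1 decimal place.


Cant deficiency = equilibrium cant - actual cant
CD = 57.2 - 34.3
CD = 22.9 mm

22.9


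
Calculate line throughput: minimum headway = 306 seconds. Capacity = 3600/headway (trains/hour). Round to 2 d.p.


Capacity = 3600 / headway
Capacity = 3600 / 306
Capacity = 11.76 trains/hour

11.76


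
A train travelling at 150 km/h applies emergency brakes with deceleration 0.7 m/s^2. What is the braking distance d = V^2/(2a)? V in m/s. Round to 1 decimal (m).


Convert speed: V = 150 / 3.6 = 41.6667 m/s
V^2 = 1736.1111
d = 1736.1111 / (2 * 0.7)
d = 1736.1111 / 1.4
d = 1240.1 m

1240.1


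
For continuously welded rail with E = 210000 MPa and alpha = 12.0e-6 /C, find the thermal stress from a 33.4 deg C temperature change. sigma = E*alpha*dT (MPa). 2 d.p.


sigma = E * alpha * dT
sigma = 210000 * 12.0e-6 * 33.4
sigma = 2.52 * 33.4
sigma = 84.17 MPa

84.17


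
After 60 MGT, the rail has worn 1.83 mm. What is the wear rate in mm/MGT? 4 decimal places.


Wear rate = total wear / cumulative tonnage
Rate = 1.83 / 60
Rate = 0.0305 mm/MGT

0.0305


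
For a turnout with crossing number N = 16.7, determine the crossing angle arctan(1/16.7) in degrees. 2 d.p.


1/N = 1/16.7 = 0.05988
angle = arctan(0.05988) = 0.059809 rad
angle = 0.059809 * 180/pi = 3.43 degrees

3.43


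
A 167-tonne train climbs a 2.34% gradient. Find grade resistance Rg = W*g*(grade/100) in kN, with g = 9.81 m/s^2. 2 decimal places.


Rg = W * 9.81 * grade / 100
Rg = 167 * 9.81 * 2.34 / 100
Rg = 1638.27 * 0.0234
Rg = 38.34 kN

38.34


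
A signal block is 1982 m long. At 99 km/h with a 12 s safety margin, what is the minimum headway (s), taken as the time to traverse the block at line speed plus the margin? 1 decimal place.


V = 99 / 3.6 = 27.5 m/s
Block traversal time = 1982 / 27.5 = 72.0727 s
Headway = 72.0727 + 12
Headway = 84.1 s

84.1


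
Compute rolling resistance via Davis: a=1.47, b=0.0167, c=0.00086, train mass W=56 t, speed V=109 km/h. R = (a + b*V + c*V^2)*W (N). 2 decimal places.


b*V = 0.0167 * 109 = 1.8203
c*V^2 = 0.00086 * 11881 = 10.21766
R_per_t = 1.47 + 1.8203 + 10.21766 = 13.50796 N/t
R_total = 13.50796 * 56 = 756.45 N

756.45


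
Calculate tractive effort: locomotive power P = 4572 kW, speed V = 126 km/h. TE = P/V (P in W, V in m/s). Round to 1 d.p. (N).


Convert: P = 4572 kW = 4572000 W
V = 126 / 3.6 = 35.0 m/s
TE = 4572000 / 35.0
TE = 130628.6 N

130628.6


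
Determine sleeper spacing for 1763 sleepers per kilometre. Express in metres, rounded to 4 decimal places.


Spacing = 1000 m / number of sleepers
Spacing = 1000 / 1763
Spacing = 0.5672 m

0.5672


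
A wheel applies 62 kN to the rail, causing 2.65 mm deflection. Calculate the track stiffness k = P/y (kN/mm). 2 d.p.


Track stiffness k = P / y
k = 62 / 2.65
k = 23.40 kN/mm

23.40


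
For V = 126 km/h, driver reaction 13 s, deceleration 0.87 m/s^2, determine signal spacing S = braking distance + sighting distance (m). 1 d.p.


V = 126 / 3.6 = 35.0 m/s
Braking distance = 35.0^2 / (2*0.87) = 704.023 m
Sighting distance = 35.0 * 13 = 455.0 m
S = 704.023 + 455.0 = 1159.0 m

1159.0


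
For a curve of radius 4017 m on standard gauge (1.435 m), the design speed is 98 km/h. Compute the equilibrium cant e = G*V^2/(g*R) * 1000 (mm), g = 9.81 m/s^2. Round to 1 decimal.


Convert speed: V = 98 / 3.6 = 27.2222 m/s
Apply formula: e = 1.435 * 27.2222^2 / (9.81 * 4017)
e = 1.435 * 741.0494 / 39406.77
e = 0.026985 m = 27.0 mm

27.0


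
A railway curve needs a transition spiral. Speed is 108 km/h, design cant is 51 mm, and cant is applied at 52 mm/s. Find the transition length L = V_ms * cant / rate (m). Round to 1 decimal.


Convert speed: V = 108 / 3.6 = 30.0 m/s
L = 30.0 * 51 / 52
L = 1530.0 / 52
L = 29.4 m

29.4


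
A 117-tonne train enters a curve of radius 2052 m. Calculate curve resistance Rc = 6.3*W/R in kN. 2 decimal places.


Rc = 6.3 * W / R
Rc = 6.3 * 117 / 2052
Rc = 737.1 / 2052
Rc = 0.36 kN

0.36


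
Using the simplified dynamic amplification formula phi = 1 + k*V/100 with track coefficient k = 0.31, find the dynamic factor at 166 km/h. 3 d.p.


phi = 1 + k * V / 100
phi = 1 + 0.31 * 166 / 100
phi = 1 + 0.5146
phi = 1.515

1.515


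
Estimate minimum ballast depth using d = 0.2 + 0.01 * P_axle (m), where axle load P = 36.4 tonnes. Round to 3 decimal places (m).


d = 0.2 + 0.01 * 36.4
d = 0.2 + 0.364
d = 0.564 m

0.564


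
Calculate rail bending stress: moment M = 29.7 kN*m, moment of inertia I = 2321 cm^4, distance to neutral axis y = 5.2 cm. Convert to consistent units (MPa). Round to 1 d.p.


Convert units:
M = 29.7 kN*m = 29700000 N*mm
y = 5.2 cm = 52 mm
I = 2321 cm^4 = 23210000 mm^4
sigma = 29700000 * 52 / 23210000
sigma = 66.5 MPa

66.5


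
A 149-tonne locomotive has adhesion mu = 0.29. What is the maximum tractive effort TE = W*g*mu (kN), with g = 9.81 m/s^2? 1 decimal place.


TE_max = W * g * mu
TE_max = 149 * 9.81 * 0.29
TE_max = 1461.69 * 0.29
TE_max = 423.9 kN

423.9


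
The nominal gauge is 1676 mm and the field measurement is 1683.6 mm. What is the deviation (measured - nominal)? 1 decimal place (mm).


Deviation = measured - nominal
Deviation = 1683.6 - 1676
Deviation = 7.6 mm

7.6


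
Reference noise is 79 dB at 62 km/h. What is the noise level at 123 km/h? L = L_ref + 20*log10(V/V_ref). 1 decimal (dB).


V/V_ref = 123 / 62 = 1.983871
log10(1.983871) = 0.297513
20 * 0.297513 = 5.9503
L = 79 + 5.9503 = 85.0 dB

85.0


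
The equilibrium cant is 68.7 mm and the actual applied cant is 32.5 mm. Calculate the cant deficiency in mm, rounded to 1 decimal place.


Cant deficiency = equilibrium cant - actual cant
CD = 68.7 - 32.5
CD = 36.2 mm

36.2


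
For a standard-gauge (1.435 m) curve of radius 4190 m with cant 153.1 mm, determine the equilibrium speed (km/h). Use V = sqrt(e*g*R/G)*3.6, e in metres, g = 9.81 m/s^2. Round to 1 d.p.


Convert cant: e = 153.1 mm = 0.1531 m
V_ms = sqrt(0.1531 * 9.81 * 4190 / 1.435)
V_ms = sqrt(4385.370794) = 66.2221 m/s
V = 66.2221 * 3.6 = 238.4 km/h

238.4


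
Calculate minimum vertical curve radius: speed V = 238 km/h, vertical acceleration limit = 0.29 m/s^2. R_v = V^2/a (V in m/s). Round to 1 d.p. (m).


Convert speed: V = 238 / 3.6 = 66.1111 m/s
V^2 = 4370.679 m^2/s^2
R_v = 4370.679 / 0.29
R_v = 15071.3 m

15071.3


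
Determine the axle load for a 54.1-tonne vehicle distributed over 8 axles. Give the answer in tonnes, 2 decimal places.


Load per axle = total weight / number of axles
Load = 54.1 / 8
Load = 6.76 tonnes

6.76


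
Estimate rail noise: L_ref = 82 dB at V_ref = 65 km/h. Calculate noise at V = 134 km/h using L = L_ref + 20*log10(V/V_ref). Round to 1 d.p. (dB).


V/V_ref = 134 / 65 = 2.061538
log10(2.061538) = 0.314191
20 * 0.314191 = 6.2838
L = 82 + 6.2838 = 88.3 dB

88.3


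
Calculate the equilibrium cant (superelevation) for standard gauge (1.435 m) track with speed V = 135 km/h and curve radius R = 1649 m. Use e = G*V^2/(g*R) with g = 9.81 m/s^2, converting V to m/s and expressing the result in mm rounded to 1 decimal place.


Convert speed: V = 135 / 3.6 = 37.5 m/s
Apply formula: e = 1.435 * 37.5^2 / (9.81 * 1649)
e = 1.435 * 1406.25 / 16176.69
e = 0.124745 m = 124.7 mm

124.7


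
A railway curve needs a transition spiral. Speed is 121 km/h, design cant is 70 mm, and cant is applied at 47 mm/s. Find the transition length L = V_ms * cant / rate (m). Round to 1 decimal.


Convert speed: V = 121 / 3.6 = 33.6111 m/s
L = 33.6111 * 70 / 47
L = 2352.7778 / 47
L = 50.1 m

50.1


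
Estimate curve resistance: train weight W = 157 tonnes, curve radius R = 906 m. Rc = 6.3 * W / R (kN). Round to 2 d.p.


Rc = 6.3 * W / R
Rc = 6.3 * 157 / 906
Rc = 989.1 / 906
Rc = 1.09 kN

1.09


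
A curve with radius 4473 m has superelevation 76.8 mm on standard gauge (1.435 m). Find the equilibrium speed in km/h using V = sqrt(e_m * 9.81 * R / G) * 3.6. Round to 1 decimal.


Convert cant: e = 76.8 mm = 0.0768 m
V_ms = sqrt(0.0768 * 9.81 * 4473 / 1.435)
V_ms = sqrt(2348.427863) = 48.4606 m/s
V = 48.4606 * 3.6 = 174.5 km/h

174.5


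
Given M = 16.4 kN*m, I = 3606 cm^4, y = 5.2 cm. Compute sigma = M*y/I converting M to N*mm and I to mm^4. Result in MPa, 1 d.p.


Convert units:
M = 16.4 kN*m = 16400000 N*mm
y = 5.2 cm = 52 mm
I = 3606 cm^4 = 36060000 mm^4
sigma = 16400000 * 52 / 36060000
sigma = 23.6 MPa

23.6


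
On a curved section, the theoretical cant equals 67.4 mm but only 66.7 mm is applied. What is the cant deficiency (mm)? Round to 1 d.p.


Cant deficiency = equilibrium cant - actual cant
CD = 67.4 - 66.7
CD = 0.7 mm

0.7


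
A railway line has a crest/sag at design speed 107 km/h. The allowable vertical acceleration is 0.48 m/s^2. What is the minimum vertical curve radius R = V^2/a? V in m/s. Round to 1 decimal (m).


Convert speed: V = 107 / 3.6 = 29.7222 m/s
V^2 = 883.4105 m^2/s^2
R_v = 883.4105 / 0.48
R_v = 1840.4 m

1840.4


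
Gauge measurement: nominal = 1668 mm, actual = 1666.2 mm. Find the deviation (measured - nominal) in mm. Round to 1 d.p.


Deviation = measured - nominal
Deviation = 1666.2 - 1668
Deviation = -1.8 mm

-1.8


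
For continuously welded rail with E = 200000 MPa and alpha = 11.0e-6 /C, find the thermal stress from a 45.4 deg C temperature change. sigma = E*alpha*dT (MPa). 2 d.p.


sigma = E * alpha * dT
sigma = 200000 * 11.0e-6 * 45.4
sigma = 2.2 * 45.4
sigma = 99.88 MPa

99.88


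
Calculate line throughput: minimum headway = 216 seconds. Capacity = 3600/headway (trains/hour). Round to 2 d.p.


Capacity = 3600 / headway
Capacity = 3600 / 216
Capacity = 16.67 trains/hour

16.67


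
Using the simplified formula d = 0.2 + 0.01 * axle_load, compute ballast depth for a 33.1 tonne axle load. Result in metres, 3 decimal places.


d = 0.2 + 0.01 * 33.1
d = 0.2 + 0.331
d = 0.531 m

0.531


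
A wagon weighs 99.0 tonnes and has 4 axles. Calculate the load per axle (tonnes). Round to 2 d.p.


Load per axle = total weight / number of axles
Load = 99.0 / 4
Load = 24.75 tonnes

24.75


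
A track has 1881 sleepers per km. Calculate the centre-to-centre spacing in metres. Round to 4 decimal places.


Spacing = 1000 m / number of sleepers
Spacing = 1000 / 1881
Spacing = 0.5316 m

0.5316


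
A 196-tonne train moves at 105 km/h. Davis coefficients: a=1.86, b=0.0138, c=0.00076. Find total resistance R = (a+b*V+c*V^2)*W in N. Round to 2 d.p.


b*V = 0.0138 * 105 = 1.449
c*V^2 = 0.00076 * 11025 = 8.379
R_per_t = 1.86 + 1.449 + 8.379 = 11.688 N/t
R_total = 11.688 * 196 = 2290.85 N

2290.85


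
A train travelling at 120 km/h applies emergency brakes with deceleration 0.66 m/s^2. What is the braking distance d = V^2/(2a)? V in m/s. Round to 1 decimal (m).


Convert speed: V = 120 / 3.6 = 33.3333 m/s
V^2 = 1111.1111
d = 1111.1111 / (2 * 0.66)
d = 1111.1111 / 1.32
d = 841.8 m

841.8


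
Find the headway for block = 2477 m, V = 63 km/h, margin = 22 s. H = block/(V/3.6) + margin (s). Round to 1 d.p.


V = 63 / 3.6 = 17.5 m/s
Block traversal time = 2477 / 17.5 = 141.5429 s
Headway = 141.5429 + 22
Headway = 163.5 s

163.5


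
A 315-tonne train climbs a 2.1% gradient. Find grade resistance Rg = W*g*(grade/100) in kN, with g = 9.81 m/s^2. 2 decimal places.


Rg = W * 9.81 * grade / 100
Rg = 315 * 9.81 * 2.1 / 100
Rg = 3090.15 * 0.021
Rg = 64.89 kN

64.89


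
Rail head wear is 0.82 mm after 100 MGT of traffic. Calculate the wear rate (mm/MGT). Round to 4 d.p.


Wear rate = total wear / cumulative tonnage
Rate = 0.82 / 100
Rate = 0.0082 mm/MGT

0.0082


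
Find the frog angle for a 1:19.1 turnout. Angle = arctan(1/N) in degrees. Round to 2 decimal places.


1/N = 1/19.1 = 0.052356
angle = arctan(0.052356) = 0.052308 rad
angle = 0.052308 * 180/pi = 3.00 degrees

3.00


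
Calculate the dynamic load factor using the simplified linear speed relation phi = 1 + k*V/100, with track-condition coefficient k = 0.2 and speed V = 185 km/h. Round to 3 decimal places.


phi = 1 + k * V / 100
phi = 1 + 0.2 * 185 / 100
phi = 1 + 0.37
phi = 1.370

1.370


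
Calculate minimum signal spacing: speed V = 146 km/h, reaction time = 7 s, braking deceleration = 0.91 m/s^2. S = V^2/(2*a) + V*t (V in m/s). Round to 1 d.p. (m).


V = 146 / 3.6 = 40.5556 m/s
Braking distance = 40.5556^2 / (2*0.91) = 903.7105 m
Sighting distance = 40.5556 * 7 = 283.8889 m
S = 903.7105 + 283.8889 = 1187.6 m

1187.6


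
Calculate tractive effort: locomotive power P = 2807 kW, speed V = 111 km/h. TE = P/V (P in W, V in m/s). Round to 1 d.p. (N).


Convert: P = 2807 kW = 2807000 W
V = 111 / 3.6 = 30.8333 m/s
TE = 2807000 / 30.8333
TE = 91037.8 N

91037.8


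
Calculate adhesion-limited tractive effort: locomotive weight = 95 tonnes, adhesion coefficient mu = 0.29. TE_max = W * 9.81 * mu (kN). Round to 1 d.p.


TE_max = W * g * mu
TE_max = 95 * 9.81 * 0.29
TE_max = 931.95 * 0.29
TE_max = 270.3 kN

270.3


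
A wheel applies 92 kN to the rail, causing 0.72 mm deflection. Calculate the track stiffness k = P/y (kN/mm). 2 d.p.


Track stiffness k = P / y
k = 92 / 0.72
k = 127.78 kN/mm

127.78


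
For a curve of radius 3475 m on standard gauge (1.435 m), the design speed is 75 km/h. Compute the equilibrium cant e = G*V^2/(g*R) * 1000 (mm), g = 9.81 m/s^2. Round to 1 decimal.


Convert speed: V = 75 / 3.6 = 20.8333 m/s
Apply formula: e = 1.435 * 20.8333^2 / (9.81 * 3475)
e = 1.435 * 434.0278 / 34089.75
e = 0.01827 m = 18.3 mm

18.3


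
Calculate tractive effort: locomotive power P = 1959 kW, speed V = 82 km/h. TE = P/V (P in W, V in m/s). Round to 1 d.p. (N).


Convert: P = 1959 kW = 1959000 W
V = 82 / 3.6 = 22.7778 m/s
TE = 1959000 / 22.7778
TE = 86004.9 N

86004.9


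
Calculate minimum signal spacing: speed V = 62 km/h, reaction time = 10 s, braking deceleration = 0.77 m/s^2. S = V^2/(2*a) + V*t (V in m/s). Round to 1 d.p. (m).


V = 62 / 3.6 = 17.2222 m/s
Braking distance = 17.2222^2 / (2*0.77) = 192.6006 m
Sighting distance = 17.2222 * 10 = 172.2222 m
S = 192.6006 + 172.2222 = 364.8 m

364.8


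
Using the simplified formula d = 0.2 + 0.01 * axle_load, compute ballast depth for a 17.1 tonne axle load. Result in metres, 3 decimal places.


d = 0.2 + 0.01 * 17.1
d = 0.2 + 0.171
d = 0.371 m

0.371


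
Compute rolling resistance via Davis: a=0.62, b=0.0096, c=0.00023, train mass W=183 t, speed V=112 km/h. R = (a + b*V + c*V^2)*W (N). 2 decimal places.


b*V = 0.0096 * 112 = 1.0752
c*V^2 = 0.00023 * 12544 = 2.88512
R_per_t = 0.62 + 1.0752 + 2.88512 = 4.58032 N/t
R_total = 4.58032 * 183 = 838.20 N

838.20


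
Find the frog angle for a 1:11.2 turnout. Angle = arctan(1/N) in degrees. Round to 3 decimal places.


1/N = 1/11.2 = 0.089286
angle = arctan(0.089286) = 0.08905 rad
angle = 0.08905 * 180/pi = 5.102 degrees

5.102


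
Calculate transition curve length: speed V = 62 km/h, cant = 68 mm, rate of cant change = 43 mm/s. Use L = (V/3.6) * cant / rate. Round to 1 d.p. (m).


Convert speed: V = 62 / 3.6 = 17.2222 m/s
L = 17.2222 * 68 / 43
L = 1171.1111 / 43
L = 27.2 m

27.2


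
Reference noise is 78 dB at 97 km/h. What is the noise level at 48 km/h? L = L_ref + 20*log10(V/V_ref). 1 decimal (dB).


V/V_ref = 48 / 97 = 0.494845
log10(0.494845) = -0.30553
20 * -0.30553 = -6.1106
L = 78 + -6.1106 = 71.9 dB

71.9


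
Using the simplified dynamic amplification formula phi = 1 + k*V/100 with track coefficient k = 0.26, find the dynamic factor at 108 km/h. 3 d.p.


phi = 1 + k * V / 100
phi = 1 + 0.26 * 108 / 100
phi = 1 + 0.2808
phi = 1.281

1.281


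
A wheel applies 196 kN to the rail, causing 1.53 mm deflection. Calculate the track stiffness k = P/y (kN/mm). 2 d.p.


Track stiffness k = P / y
k = 196 / 1.53
k = 128.10 kN/mm

128.10


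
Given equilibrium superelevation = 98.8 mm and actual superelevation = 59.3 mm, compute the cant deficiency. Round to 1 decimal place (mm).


Cant deficiency = equilibrium cant - actual cant
CD = 98.8 - 59.3
CD = 39.5 mm

39.5


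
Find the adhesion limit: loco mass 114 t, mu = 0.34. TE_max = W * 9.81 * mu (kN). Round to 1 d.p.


TE_max = W * g * mu
TE_max = 114 * 9.81 * 0.34
TE_max = 1118.34 * 0.34
TE_max = 380.2 kN

380.2


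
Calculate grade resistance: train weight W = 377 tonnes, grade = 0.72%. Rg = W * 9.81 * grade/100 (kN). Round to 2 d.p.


Rg = W * 9.81 * grade / 100
Rg = 377 * 9.81 * 0.72 / 100
Rg = 3698.37 * 0.0072
Rg = 26.63 kN

26.63


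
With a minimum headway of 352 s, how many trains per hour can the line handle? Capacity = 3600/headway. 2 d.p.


Capacity = 3600 / headway
Capacity = 3600 / 352
Capacity = 10.23 trains/hour

10.23


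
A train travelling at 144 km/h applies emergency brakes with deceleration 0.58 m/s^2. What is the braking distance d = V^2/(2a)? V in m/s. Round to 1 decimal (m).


Convert speed: V = 144 / 3.6 = 40.0 m/s
V^2 = 1600.0
d = 1600.0 / (2 * 0.58)
d = 1600.0 / 1.16
d = 1379.3 m

1379.3


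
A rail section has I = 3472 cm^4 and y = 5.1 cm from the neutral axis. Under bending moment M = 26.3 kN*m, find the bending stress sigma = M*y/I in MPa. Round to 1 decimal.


Convert units:
M = 26.3 kN*m = 26300000 N*mm
y = 5.1 cm = 51 mm
I = 3472 cm^4 = 34720000 mm^4
sigma = 26300000 * 51 / 34720000
sigma = 38.6 MPa

38.6


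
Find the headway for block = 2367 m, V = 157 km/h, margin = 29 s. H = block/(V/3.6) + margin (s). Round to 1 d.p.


V = 157 / 3.6 = 43.6111 m/s
Block traversal time = 2367 / 43.6111 = 54.2752 s
Headway = 54.2752 + 29
Headway = 83.3 s

83.3


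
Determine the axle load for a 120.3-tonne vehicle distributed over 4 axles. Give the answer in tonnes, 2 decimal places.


Load per axle = total weight / number of axles
Load = 120.3 / 4
Load = 30.08 tonnes

30.08


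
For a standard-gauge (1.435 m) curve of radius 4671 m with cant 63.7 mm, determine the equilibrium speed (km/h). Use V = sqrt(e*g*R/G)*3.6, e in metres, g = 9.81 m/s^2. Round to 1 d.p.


Convert cant: e = 63.7 mm = 0.0637 m
V_ms = sqrt(0.0637 * 9.81 * 4671 / 1.435)
V_ms = sqrt(2034.072395) = 45.1007 m/s
V = 45.1007 * 3.6 = 162.4 km/h

162.4


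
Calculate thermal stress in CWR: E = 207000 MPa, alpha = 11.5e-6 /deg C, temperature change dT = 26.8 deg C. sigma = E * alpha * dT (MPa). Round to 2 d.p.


sigma = E * alpha * dT
sigma = 207000 * 11.5e-6 * 26.8
sigma = 2.3805 * 26.8
sigma = 63.80 MPa

63.80


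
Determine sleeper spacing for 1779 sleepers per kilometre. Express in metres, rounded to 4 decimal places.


Spacing = 1000 m / number of sleepers
Spacing = 1000 / 1779
Spacing = 0.5621 m

0.5621


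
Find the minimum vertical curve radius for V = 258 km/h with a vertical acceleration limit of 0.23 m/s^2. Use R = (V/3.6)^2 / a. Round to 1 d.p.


Convert speed: V = 258 / 3.6 = 71.6667 m/s
V^2 = 5136.1111 m^2/s^2
R_v = 5136.1111 / 0.23
R_v = 22330.9 m

22330.9


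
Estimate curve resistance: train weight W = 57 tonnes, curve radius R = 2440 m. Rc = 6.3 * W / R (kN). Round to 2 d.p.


Rc = 6.3 * W / R
Rc = 6.3 * 57 / 2440
Rc = 359.1 / 2440
Rc = 0.15 kN

0.15


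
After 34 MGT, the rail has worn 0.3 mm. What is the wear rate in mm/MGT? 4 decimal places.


Wear rate = total wear / cumulative tonnage
Rate = 0.3 / 34
Rate = 0.0088 mm/MGT

0.0088


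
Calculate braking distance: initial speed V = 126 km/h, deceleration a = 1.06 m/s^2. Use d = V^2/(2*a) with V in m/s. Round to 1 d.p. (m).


Convert speed: V = 126 / 3.6 = 35.0 m/s
V^2 = 1225.0
d = 1225.0 / (2 * 1.06)
d = 1225.0 / 2.12
d = 577.8 m

577.8


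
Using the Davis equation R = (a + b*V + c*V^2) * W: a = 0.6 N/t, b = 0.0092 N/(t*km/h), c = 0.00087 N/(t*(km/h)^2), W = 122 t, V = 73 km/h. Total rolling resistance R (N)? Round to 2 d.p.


b*V = 0.0092 * 73 = 0.6716
c*V^2 = 0.00087 * 5329 = 4.63623
R_per_t = 0.6 + 0.6716 + 4.63623 = 5.90783 N/t
R_total = 5.90783 * 122 = 720.76 N

720.76


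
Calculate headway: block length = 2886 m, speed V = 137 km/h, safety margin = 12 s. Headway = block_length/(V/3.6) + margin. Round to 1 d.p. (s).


V = 137 / 3.6 = 38.0556 m/s
Block traversal time = 2886 / 38.0556 = 75.8365 s
Headway = 75.8365 + 12
Headway = 87.8 s

87.8


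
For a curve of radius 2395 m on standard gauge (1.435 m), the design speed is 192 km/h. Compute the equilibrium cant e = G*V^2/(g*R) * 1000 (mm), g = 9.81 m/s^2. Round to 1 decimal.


Convert speed: V = 192 / 3.6 = 53.3333 m/s
Apply formula: e = 1.435 * 53.3333^2 / (9.81 * 2395)
e = 1.435 * 2844.4444 / 23494.95
e = 0.17373 m = 173.7 mm

173.7


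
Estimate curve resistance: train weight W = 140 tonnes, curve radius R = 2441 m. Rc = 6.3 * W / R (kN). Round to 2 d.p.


Rc = 6.3 * W / R
Rc = 6.3 * 140 / 2441
Rc = 882.0 / 2441
Rc = 0.36 kN

0.36


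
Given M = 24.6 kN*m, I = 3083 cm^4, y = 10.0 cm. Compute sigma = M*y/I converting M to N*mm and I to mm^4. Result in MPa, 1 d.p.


Convert units:
M = 24.6 kN*m = 24600000 N*mm
y = 10.0 cm = 100 mm
I = 3083 cm^4 = 30830000 mm^4
sigma = 24600000 * 100 / 30830000
sigma = 79.8 MPa

79.8


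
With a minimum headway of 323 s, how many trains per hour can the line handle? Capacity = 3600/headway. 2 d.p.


Capacity = 3600 / headway
Capacity = 3600 / 323
Capacity = 11.15 trains/hour

11.15


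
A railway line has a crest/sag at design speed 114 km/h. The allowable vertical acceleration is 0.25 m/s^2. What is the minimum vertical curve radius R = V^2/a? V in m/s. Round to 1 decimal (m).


Convert speed: V = 114 / 3.6 = 31.6667 m/s
V^2 = 1002.7778 m^2/s^2
R_v = 1002.7778 / 0.25
R_v = 4011.1 m

4011.1


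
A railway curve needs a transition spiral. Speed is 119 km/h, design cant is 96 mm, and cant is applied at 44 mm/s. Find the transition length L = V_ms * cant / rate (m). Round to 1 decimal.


Convert speed: V = 119 / 3.6 = 33.0556 m/s
L = 33.0556 * 96 / 44
L = 3173.3333 / 44
L = 72.1 m

72.1


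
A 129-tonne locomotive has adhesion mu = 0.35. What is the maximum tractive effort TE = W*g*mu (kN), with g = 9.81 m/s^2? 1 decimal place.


TE_max = W * g * mu
TE_max = 129 * 9.81 * 0.35
TE_max = 1265.49 * 0.35
TE_max = 442.9 kN

442.9


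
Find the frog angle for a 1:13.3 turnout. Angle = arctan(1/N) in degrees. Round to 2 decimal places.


1/N = 1/13.3 = 0.075188
angle = arctan(0.075188) = 0.075047 rad
angle = 0.075047 * 180/pi = 4.30 degrees

4.30


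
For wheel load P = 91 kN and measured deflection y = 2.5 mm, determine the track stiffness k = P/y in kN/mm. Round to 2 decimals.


Track stiffness k = P / y
k = 91 / 2.5
k = 36.40 kN/mm

36.40


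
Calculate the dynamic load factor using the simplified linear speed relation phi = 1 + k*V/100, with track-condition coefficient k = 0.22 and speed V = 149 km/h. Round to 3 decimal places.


phi = 1 + k * V / 100
phi = 1 + 0.22 * 149 / 100
phi = 1 + 0.3278
phi = 1.328

1.328


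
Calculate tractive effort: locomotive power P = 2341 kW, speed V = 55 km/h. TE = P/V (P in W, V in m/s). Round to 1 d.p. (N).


Convert: P = 2341 kW = 2341000 W
V = 55 / 3.6 = 15.2778 m/s
TE = 2341000 / 15.2778
TE = 153229.1 N

153229.1


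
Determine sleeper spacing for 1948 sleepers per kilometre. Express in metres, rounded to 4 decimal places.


Spacing = 1000 m / number of sleepers
Spacing = 1000 / 1948
Spacing = 0.5133 m

0.5133


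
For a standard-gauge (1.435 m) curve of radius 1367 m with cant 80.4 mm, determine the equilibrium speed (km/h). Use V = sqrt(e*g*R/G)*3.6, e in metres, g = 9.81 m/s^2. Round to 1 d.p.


Convert cant: e = 80.4 mm = 0.0804 m
V_ms = sqrt(0.0804 * 9.81 * 1367 / 1.435)
V_ms = sqrt(751.348925) = 27.4107 m/s
V = 27.4107 * 3.6 = 98.7 km/h

98.7


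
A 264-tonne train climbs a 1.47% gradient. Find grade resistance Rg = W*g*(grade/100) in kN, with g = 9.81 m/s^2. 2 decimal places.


Rg = W * 9.81 * grade / 100
Rg = 264 * 9.81 * 1.47 / 100
Rg = 2589.84 * 0.0147
Rg = 38.07 kN

38.07


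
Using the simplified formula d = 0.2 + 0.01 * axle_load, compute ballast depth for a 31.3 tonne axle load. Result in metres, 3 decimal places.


d = 0.2 + 0.01 * 31.3
d = 0.2 + 0.313
d = 0.513 m

0.513


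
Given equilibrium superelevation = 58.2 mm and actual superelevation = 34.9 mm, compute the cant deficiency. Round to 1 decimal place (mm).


Cant deficiency = equilibrium cant - actual cant
CD = 58.2 - 34.9
CD = 23.3 mm

23.3


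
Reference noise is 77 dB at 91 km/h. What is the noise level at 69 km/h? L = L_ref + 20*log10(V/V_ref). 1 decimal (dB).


V/V_ref = 69 / 91 = 0.758242
log10(0.758242) = -0.120192
20 * -0.120192 = -2.4038
L = 77 + -2.4038 = 74.6 dB

74.6


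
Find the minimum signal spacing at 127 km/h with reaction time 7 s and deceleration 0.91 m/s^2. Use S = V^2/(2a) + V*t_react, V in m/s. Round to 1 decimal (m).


V = 127 / 3.6 = 35.2778 m/s
Braking distance = 35.2778^2 / (2*0.91) = 683.8031 m
Sighting distance = 35.2778 * 7 = 246.9444 m
S = 683.8031 + 246.9444 = 930.7 m

930.7


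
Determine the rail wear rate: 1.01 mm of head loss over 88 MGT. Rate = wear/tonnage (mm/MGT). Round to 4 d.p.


Wear rate = total wear / cumulative tonnage
Rate = 1.01 / 88
Rate = 0.0115 mm/MGT

0.0115


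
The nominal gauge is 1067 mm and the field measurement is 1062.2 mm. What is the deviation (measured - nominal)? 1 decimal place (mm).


Deviation = measured - nominal
Deviation = 1062.2 - 1067
Deviation = -4.8 mm

-4.8


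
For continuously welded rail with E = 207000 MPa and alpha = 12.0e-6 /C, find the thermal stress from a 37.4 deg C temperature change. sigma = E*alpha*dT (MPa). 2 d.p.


sigma = E * alpha * dT
sigma = 207000 * 12.0e-6 * 37.4
sigma = 2.484 * 37.4
sigma = 92.90 MPa

92.90


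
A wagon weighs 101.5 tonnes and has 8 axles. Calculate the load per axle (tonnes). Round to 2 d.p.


Load per axle = total weight / number of axles
Load = 101.5 / 8
Load = 12.69 tonnes

12.69


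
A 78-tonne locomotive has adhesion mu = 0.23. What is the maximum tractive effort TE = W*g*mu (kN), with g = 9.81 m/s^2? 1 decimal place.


TE_max = W * g * mu
TE_max = 78 * 9.81 * 0.23
TE_max = 765.18 * 0.23
TE_max = 176.0 kN

176.0


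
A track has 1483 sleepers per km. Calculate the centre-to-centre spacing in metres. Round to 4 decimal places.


Spacing = 1000 m / number of sleepers
Spacing = 1000 / 1483
Spacing = 0.6743 m

0.6743


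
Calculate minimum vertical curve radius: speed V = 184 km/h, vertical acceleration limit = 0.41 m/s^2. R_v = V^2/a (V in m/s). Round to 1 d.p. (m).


Convert speed: V = 184 / 3.6 = 51.1111 m/s
V^2 = 2612.3457 m^2/s^2
R_v = 2612.3457 / 0.41
R_v = 6371.6 m

6371.6


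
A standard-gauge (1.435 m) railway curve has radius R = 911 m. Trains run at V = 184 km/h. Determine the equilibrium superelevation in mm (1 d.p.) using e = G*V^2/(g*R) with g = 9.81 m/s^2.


Convert speed: V = 184 / 3.6 = 51.1111 m/s
Apply formula: e = 1.435 * 51.1111^2 / (9.81 * 911)
e = 1.435 * 2612.3457 / 8936.91
e = 0.419464 m = 419.5 mm

419.5


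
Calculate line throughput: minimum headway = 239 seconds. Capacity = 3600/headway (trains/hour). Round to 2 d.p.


Capacity = 3600 / headway
Capacity = 3600 / 239
Capacity = 15.06 trains/hour

15.06


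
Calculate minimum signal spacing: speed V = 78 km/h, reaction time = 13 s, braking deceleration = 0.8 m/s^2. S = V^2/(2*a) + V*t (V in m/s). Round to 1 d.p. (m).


V = 78 / 3.6 = 21.6667 m/s
Braking distance = 21.6667^2 / (2*0.8) = 293.4028 m
Sighting distance = 21.6667 * 13 = 281.6667 m
S = 293.4028 + 281.6667 = 575.1 m

575.1


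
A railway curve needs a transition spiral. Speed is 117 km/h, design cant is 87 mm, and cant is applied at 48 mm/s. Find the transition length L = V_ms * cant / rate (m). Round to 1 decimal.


Convert speed: V = 117 / 3.6 = 32.5 m/s
L = 32.5 * 87 / 48
L = 2827.5 / 48
L = 58.9 m

58.9


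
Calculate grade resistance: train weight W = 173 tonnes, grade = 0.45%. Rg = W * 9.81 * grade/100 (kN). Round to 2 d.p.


Rg = W * 9.81 * grade / 100
Rg = 173 * 9.81 * 0.45 / 100
Rg = 1697.13 * 0.0045
Rg = 7.64 kN

7.64


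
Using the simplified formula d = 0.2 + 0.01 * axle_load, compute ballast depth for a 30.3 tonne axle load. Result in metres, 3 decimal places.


d = 0.2 + 0.01 * 30.3
d = 0.2 + 0.303
d = 0.503 m

0.503


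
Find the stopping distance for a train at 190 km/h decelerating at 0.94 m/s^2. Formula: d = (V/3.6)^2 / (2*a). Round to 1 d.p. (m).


Convert speed: V = 190 / 3.6 = 52.7778 m/s
V^2 = 2785.4938
d = 2785.4938 / (2 * 0.94)
d = 2785.4938 / 1.88
d = 1481.6 m

1481.6


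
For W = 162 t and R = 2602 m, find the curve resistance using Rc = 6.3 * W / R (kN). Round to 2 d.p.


Rc = 6.3 * W / R
Rc = 6.3 * 162 / 2602
Rc = 1020.6 / 2602
Rc = 0.39 kN

0.39


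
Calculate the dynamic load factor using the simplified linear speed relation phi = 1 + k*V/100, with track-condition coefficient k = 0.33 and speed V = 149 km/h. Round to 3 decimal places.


phi = 1 + k * V / 100
phi = 1 + 0.33 * 149 / 100
phi = 1 + 0.4917
phi = 1.492

1.492


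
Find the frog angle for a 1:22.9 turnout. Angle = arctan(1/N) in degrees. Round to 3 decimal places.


1/N = 1/22.9 = 0.043668
angle = arctan(0.043668) = 0.04364 rad
angle = 0.04364 * 180/pi = 2.500 degrees

2.500


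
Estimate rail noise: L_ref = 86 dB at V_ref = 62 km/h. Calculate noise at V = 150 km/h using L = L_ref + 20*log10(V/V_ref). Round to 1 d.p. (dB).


V/V_ref = 150 / 62 = 2.419355
log10(2.419355) = 0.3837
20 * 0.3837 = 7.674
L = 86 + 7.674 = 93.7 dB

93.7


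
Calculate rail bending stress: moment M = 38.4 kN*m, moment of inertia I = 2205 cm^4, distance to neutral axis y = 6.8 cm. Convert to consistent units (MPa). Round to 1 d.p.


Convert units:
M = 38.4 kN*m = 38400000 N*mm
y = 6.8 cm = 68 mm
I = 2205 cm^4 = 22050000 mm^4
sigma = 38400000 * 68 / 22050000
sigma = 118.4 MPa

118.4


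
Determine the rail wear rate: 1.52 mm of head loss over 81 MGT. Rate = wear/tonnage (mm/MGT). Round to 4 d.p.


Wear rate = total wear / cumulative tonnage
Rate = 1.52 / 81
Rate = 0.0188 mm/MGT

0.0188


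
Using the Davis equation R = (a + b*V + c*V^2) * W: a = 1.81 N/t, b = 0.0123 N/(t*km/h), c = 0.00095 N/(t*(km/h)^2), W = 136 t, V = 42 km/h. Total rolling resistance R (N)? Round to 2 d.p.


b*V = 0.0123 * 42 = 0.5166
c*V^2 = 0.00095 * 1764 = 1.6758
R_per_t = 1.81 + 0.5166 + 1.6758 = 4.0024 N/t
R_total = 4.0024 * 136 = 544.33 N

544.33


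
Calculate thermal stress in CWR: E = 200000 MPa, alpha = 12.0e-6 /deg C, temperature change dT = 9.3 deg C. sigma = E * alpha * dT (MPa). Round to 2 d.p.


sigma = E * alpha * dT
sigma = 200000 * 12.0e-6 * 9.3
sigma = 2.4 * 9.3
sigma = 22.32 MPa

22.32


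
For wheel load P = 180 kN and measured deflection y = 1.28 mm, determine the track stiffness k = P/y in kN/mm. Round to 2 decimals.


Track stiffness k = P / y
k = 180 / 1.28
k = 140.63 kN/mm

140.63


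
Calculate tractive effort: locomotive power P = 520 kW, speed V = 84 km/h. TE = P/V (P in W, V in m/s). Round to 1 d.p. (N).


Convert: P = 520 kW = 520000 W
V = 84 / 3.6 = 23.3333 m/s
TE = 520000 / 23.3333
TE = 22285.7 N

22285.7


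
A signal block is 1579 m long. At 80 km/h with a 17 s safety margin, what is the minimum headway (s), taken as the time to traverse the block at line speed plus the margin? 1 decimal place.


V = 80 / 3.6 = 22.2222 m/s
Block traversal time = 1579 / 22.2222 = 71.055 s
Headway = 71.055 + 17
Headway = 88.1 s

88.1


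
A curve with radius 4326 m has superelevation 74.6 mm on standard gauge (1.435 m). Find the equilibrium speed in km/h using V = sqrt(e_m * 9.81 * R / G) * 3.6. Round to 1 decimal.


Convert cant: e = 74.6 mm = 0.0746 m
V_ms = sqrt(0.0746 * 9.81 * 4326 / 1.435)
V_ms = sqrt(2206.187649) = 46.9701 m/s
V = 46.9701 * 3.6 = 169.1 km/h

169.1


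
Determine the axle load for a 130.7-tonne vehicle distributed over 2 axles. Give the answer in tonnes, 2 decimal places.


Load per axle = total weight / number of axles
Load = 130.7 / 2
Load = 65.35 tonnes

65.35


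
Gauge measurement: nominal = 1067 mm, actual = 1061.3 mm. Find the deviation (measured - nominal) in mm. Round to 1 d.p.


Deviation = measured - nominal
Deviation = 1061.3 - 1067
Deviation = -5.7 mm

-5.7


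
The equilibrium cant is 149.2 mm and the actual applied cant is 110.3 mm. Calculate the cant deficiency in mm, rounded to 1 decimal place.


Cant deficiency = equilibrium cant - actual cant
CD = 149.2 - 110.3
CD = 38.9 mm

38.9


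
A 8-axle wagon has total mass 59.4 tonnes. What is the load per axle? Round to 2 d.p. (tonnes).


Load per axle = total weight / number of axles
Load = 59.4 / 8
Load = 7.43 tonnes

7.43


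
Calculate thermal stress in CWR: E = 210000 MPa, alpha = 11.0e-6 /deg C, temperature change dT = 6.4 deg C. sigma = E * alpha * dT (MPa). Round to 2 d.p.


sigma = E * alpha * dT
sigma = 210000 * 11.0e-6 * 6.4
sigma = 2.31 * 6.4
sigma = 14.78 MPa

14.78


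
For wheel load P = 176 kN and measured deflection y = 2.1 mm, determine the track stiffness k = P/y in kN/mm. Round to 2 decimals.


Track stiffness k = P / y
k = 176 / 2.1
k = 83.81 kN/mm

83.81


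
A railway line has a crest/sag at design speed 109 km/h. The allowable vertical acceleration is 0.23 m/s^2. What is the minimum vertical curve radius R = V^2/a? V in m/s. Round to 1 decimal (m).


Convert speed: V = 109 / 3.6 = 30.2778 m/s
V^2 = 916.7438 m^2/s^2
R_v = 916.7438 / 0.23
R_v = 3985.8 m

3985.8


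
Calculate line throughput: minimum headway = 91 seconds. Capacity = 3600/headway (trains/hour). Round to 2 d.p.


Capacity = 3600 / headway
Capacity = 3600 / 91
Capacity = 39.56 trains/hour

39.56


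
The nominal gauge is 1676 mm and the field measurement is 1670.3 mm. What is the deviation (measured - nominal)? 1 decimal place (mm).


Deviation = measured - nominal
Deviation = 1670.3 - 1676
Deviation = -5.7 mm

-5.7


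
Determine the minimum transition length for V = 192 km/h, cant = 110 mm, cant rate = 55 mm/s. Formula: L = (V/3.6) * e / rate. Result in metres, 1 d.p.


Convert speed: V = 192 / 3.6 = 53.3333 m/s
L = 53.3333 * 110 / 55
L = 5866.6667 / 55
L = 106.7 m

106.7


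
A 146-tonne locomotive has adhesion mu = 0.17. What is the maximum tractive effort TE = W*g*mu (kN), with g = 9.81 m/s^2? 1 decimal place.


TE_max = W * g * mu
TE_max = 146 * 9.81 * 0.17
TE_max = 1432.26 * 0.17
TE_max = 243.5 kN

243.5


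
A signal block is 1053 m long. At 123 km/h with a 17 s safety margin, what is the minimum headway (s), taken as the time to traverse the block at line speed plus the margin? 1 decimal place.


V = 123 / 3.6 = 34.1667 m/s
Block traversal time = 1053 / 34.1667 = 30.8195 s
Headway = 30.8195 + 17
Headway = 47.8 s

47.8


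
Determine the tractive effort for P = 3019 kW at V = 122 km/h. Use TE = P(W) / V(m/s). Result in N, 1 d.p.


Convert: P = 3019 kW = 3019000 W
V = 122 / 3.6 = 33.8889 m/s
TE = 3019000 / 33.8889
TE = 89085.2 N

89085.2


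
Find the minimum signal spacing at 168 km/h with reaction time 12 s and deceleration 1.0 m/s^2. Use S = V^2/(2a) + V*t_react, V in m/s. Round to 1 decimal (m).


V = 168 / 3.6 = 46.6667 m/s
Braking distance = 46.6667^2 / (2*1.0) = 1088.8889 m
Sighting distance = 46.6667 * 12 = 560.0 m
S = 1088.8889 + 560.0 = 1648.9 m

1648.9


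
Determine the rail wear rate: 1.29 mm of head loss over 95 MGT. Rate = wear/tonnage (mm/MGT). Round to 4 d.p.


Wear rate = total wear / cumulative tonnage
Rate = 1.29 / 95
Rate = 0.0136 mm/MGT

0.0136


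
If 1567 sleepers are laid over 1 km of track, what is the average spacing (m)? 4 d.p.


Spacing = 1000 m / number of sleepers
Spacing = 1000 / 1567
Spacing = 0.6382 m

0.6382


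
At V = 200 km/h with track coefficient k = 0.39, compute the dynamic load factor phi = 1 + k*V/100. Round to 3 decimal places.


phi = 1 + k * V / 100
phi = 1 + 0.39 * 200 / 100
phi = 1 + 0.78
phi = 1.780

1.780


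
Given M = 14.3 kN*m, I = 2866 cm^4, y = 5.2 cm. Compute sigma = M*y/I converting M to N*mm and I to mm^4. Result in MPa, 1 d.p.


Convert units:
M = 14.3 kN*m = 14300000 N*mm
y = 5.2 cm = 52 mm
I = 2866 cm^4 = 28660000 mm^4
sigma = 14300000 * 52 / 28660000
sigma = 25.9 MPa

25.9


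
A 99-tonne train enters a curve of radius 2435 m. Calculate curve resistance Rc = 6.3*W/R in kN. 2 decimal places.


Rc = 6.3 * W / R
Rc = 6.3 * 99 / 2435
Rc = 623.7 / 2435
Rc = 0.26 kN

0.26


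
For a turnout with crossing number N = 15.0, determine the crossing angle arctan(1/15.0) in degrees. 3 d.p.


1/N = 1/15.0 = 0.066667
angle = arctan(0.066667) = 0.066568 rad
angle = 0.066568 * 180/pi = 3.814 degrees

3.814


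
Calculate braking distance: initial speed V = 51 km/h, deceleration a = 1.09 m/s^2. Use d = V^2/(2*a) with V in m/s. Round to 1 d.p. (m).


Convert speed: V = 51 / 3.6 = 14.1667 m/s
V^2 = 200.6944
d = 200.6944 / (2 * 1.09)
d = 200.6944 / 2.18
d = 92.1 m

92.1


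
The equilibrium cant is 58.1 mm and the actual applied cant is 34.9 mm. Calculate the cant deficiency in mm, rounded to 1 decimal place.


Cant deficiency = equilibrium cant - actual cant
CD = 58.1 - 34.9
CD = 23.2 mm

23.2


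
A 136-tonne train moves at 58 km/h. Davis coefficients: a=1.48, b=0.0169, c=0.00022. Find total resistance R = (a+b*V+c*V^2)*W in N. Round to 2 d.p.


b*V = 0.0169 * 58 = 0.9802
c*V^2 = 0.00022 * 3364 = 0.74008
R_per_t = 1.48 + 0.9802 + 0.74008 = 3.20028 N/t
R_total = 3.20028 * 136 = 435.24 N

435.24


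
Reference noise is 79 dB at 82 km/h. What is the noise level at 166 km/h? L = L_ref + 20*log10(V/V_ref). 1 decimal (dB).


V/V_ref = 166 / 82 = 2.02439
log10(2.02439) = 0.306294
20 * 0.306294 = 6.1259
L = 79 + 6.1259 = 85.1 dB

85.1


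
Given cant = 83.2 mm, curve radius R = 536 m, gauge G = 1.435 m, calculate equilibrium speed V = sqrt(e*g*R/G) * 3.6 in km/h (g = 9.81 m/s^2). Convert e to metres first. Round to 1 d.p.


Convert cant: e = 83.2 mm = 0.0832 m
V_ms = sqrt(0.0832 * 9.81 * 536 / 1.435)
V_ms = sqrt(304.863353) = 17.4603 m/s
V = 17.4603 * 3.6 = 62.9 km/h

62.9


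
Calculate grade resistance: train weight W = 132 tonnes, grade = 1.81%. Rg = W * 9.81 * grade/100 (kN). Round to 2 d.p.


Rg = W * 9.81 * grade / 100
Rg = 132 * 9.81 * 1.81 / 100
Rg = 1294.92 * 0.0181
Rg = 23.44 kN

23.44


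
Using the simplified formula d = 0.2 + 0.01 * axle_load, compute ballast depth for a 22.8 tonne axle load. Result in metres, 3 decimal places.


d = 0.2 + 0.01 * 22.8
d = 0.2 + 0.228
d = 0.428 m

0.428


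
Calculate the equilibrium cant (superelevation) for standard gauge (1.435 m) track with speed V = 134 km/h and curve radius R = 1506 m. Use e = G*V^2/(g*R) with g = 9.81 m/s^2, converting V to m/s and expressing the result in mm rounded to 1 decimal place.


Convert speed: V = 134 / 3.6 = 37.2222 m/s
Apply formula: e = 1.435 * 37.2222^2 / (9.81 * 1506)
e = 1.435 * 1385.4938 / 14773.86
e = 0.134574 m = 134.6 mm

134.6
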